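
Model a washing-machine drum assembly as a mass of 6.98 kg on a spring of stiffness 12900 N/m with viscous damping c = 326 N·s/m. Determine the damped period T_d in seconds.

ω_n = √(k/m) = √(12900/6.98) = 42.99 rad/s.
Critical damping c_c = 2√(k·m) = 2√(12900 × 6.98) = 600.1 N·s/m, so ζ = c/c_c = 326/600.1 = 0.5432.
ω_d = ω_n√(1 − ζ²) = 42.99 × √(1 − 0.295) = 36.09 rad/s.
T_d = 2π/ω_d = 0.1741 s.

0.174 s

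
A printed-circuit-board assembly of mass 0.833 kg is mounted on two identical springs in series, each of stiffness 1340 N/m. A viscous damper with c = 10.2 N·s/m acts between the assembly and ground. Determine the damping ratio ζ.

0.216

Series springs: 1/k_eq = 2/1340, so k_eq = 1340/2 = 670.0 N/m.
ω_n = √(k_eq/m) = √(670.0/0.833) = 28.36 rad/s.
Critical damping c_c = 2√(k_eq·m) = 2√(670.0 × 0.833) = 47.25 N·s/m, so ζ = c/c_c = 10.2/47.25 = 0.2159.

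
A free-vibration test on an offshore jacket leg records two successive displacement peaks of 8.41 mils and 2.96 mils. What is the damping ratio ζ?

0.164

Logarithmic decrement δ = (1/n)·ln(x₀/x_n) = (1/1)·ln(8.41/2.96) = (1/1)·ln(2.841) = 1.044.
ζ = δ/√(4π² + δ²) = 1.044/√(39.48 + 1.09) = 1.044/6.369 = 0.1639.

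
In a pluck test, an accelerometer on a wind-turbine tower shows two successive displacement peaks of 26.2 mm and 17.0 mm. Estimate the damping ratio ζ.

Logarithmic decrement δ = (1/n)·ln(x₀/x_n) = (1/1)·ln(26.2/17.0) = (1/1)·ln(1.541) = 0.4325.
ζ = δ/√(4π² + δ²) = 0.4325/√(39.48 + 0.187) = 0.4325/6.298 = 0.06868.

0.0687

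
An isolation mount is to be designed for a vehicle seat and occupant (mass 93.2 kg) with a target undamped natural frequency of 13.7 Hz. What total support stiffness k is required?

ω_n = 2πf_n = 2π × 13.7 = 86.08 rad/s.
k = m·ω_n² = 93.2 × 86.08² = 93.2 × 7410 = 690600 N/m.

691000 N/m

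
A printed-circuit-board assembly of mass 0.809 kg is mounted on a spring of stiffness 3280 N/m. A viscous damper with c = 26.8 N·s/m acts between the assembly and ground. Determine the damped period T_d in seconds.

0.102 s

ω_n = √(k/m) = √(3280/0.809) = 63.67 rad/s.
Critical damping c_c = 2√(k·m) = 2√(3280 × 0.809) = 103.0 N·s/m, so ζ = c/c_c = 26.8/103.0 = 0.2601.
ω_d = ω_n√(1 − ζ²) = 63.67 × √(1 − 0.0677) = 61.48 rad/s.
T_d = 2π/ω_d = 0.1022 s.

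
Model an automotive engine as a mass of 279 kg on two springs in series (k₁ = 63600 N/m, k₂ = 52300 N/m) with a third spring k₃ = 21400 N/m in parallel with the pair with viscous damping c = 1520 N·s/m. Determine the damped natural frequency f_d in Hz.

2.09 Hz

Series pair: k_s = k₁k₂/(k₁+k₂) = (63600)(52300)/(63600 + 52300) = 28700 N/m. In parallel with k₃: k_eq = 28700 + 21400 = 50100 N/m.
ω_n = √(k_eq/m) = √(50100/279) = 13.40 rad/s.
Critical damping c_c = 2√(k_eq·m) = 2√(50100 × 279) = 7477 N·s/m, so ζ = c/c_c = 1520/7477 = 0.2033.
ω_d = ω_n√(1 − ζ²) = 13.40 × √(1 − 0.0413) = 13.12 rad/s.
f_d = ω_d/(2π) = 2.088 Hz.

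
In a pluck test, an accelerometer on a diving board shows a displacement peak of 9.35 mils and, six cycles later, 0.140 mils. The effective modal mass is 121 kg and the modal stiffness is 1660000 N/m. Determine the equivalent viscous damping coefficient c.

3140 N·s/m

Logarithmic decrement δ = (1/n)·ln(x₀/x_n) = (1/6)·ln(9.35/0.140) = (1/6)·ln(66.79) = 0.7002.
ζ = δ/√(4π² + δ²) = 0.7002/√(39.48 + 0.490) = 0.7002/6.322 = 0.1108.
c = ζ · 2√(km) = 0.1108 × 2√(1660000 × 121) = 0.1108 × 28350 = 3140 N·s/m.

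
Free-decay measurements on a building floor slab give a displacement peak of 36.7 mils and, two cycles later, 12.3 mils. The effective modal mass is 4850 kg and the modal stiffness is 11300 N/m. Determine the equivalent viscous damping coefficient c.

Logarithmic decrement δ = (1/n)·ln(x₀/x_n) = (1/2)·ln(36.7/12.3) = (1/2)·ln(2.984) = 0.5466.
ζ = δ/√(4π² + δ²) = 0.5466/√(39.48 + 0.299) = 0.5466/6.307 = 0.08666.
c = ζ · 2√(km) = 0.08666 × 2√(11300 × 4850) = 0.08666 × 14810 = 1283 N·s/m.

1280 N·s/m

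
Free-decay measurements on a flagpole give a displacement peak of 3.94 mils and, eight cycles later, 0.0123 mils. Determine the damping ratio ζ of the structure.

0.114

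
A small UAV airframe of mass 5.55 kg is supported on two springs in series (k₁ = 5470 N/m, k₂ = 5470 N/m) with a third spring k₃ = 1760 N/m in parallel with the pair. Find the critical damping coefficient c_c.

Series pair: k_s = k₁k₂/(k₁+k₂) = (5470)(5470)/(5470 + 5470) = 2735 N/m. In parallel with k₃: k_eq = 2735 + 1760 = 4495 N/m.
c_c = 2√(k_eq·m) = 2√(4495 × 5.55) = 2 × 157.9 = 315.9 N·s/m.

316 N·s/m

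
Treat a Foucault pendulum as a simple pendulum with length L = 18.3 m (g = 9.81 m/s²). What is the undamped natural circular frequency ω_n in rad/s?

For a simple pendulum ω_n = √(g/L) = √(9.81/18.3) = √0.5361 = 0.7322 rad/s.

0.732 rad/s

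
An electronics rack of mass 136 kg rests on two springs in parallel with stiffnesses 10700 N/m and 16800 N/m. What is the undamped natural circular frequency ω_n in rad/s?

14.2 rad/s

Parallel springs add: k_eq = 10700 + 16800 = 27500 N/m.
ω_n = √(k_eq/m) = √(27500/136) = √202.2 = 14.22 rad/s.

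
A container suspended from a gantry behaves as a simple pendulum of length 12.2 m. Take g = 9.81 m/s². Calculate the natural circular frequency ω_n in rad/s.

0.897 rad/s

For a simple pendulum ω_n = √(g/L) = √(9.81/12.2) = √0.8041 = 0.8967 rad/s.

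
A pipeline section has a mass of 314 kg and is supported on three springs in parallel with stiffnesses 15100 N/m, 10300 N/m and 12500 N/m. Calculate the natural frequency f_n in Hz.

Parallel springs add: k_eq = 15100 + 10300 + 12500 = 37900 N/m.
ω_n = √(k_eq/m) = √(37900/314) = √120.7 = 10.99 rad/s.
f_n = ω_n/(2π) = 10.99/6.283 = 1.749 Hz.

1.75 Hz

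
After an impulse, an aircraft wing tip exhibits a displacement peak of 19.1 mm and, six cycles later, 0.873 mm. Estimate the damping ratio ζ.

Logarithmic decrement δ = (1/n)·ln(x₀/x_n) = (1/6)·ln(19.1/0.873) = (1/6)·ln(21.88) = 0.5143.
ζ = δ/√(4π² + δ²) = 0.5143/√(39.48 + 0.264) = 0.5143/6.304 = 0.08157.

0.0816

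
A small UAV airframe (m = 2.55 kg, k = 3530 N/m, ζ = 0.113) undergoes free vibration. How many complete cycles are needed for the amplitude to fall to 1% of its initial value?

7 cycles

Logarithmic decrement δ = 2πζ/√(1 − ζ²) = 2π × 0.1130/√(1 − 0.0128) = 0.7146.
x_n/x₀ = e^(−nδ) ≤ 0.01; take ln: n ≥ ln(1/0.01)/δ = 4.605/0.7146 = 6.445.
So 7 complete cycles are required.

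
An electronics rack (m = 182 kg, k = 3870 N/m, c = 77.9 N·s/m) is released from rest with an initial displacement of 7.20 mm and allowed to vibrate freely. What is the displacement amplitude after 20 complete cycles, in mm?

0.0210 mm

ζ = c/(2√(km)) = 77.9/(2√(3870 × 182)) = 77.9/1678 = 0.04641.
Logarithmic decrement δ = 2πζ/√(1 − ζ²) = 2π × 0.04641/√(1 − 0.00215) = 0.2919.
After n cycles, x_n/x₀ = e^(−nδ), so x_20 = 7.20 × e^(−20 × 0.2919) = 7.20 × 0.002913 = 0.02098 mm.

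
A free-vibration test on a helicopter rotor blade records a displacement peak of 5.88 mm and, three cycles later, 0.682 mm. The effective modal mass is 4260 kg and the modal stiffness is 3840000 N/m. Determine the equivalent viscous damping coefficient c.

29000 N·s/m

Logarithmic decrement δ = (1/n)·ln(x₀/x_n) = (1/3)·ln(5.88/0.682) = (1/3)·ln(8.622) = 0.7181.
ζ = δ/√(4π² + δ²) = 0.7181/√(39.48 + 0.516) = 0.7181/6.324 = 0.1135.
c = ζ · 2√(km) = 0.1135 × 2√(3840000 × 4260) = 0.1135 × 255800 = 29050 N·s/m.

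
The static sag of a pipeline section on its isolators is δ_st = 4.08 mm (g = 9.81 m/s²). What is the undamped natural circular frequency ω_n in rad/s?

ω_n = √(g/δ_st) = √(9.81/0.00408) = √2404 = 49.03 rad/s.

49.0 rad/s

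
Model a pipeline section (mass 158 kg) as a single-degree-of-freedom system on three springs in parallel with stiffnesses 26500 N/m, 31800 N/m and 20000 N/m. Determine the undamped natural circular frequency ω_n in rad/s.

Parallel springs add: k_eq = 26500 + 31800 + 20000 = 78300 N/m.
ω_n = √(k_eq/m) = √(78300/158) = √495.6 = 22.26 rad/s.

22.3 rad/s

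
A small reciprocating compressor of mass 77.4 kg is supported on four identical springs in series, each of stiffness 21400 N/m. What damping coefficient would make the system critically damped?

1290 N·s/m

Series springs: 1/k_eq = 4/21400, so k_eq = 21400/4 = 5350 N/m.
c_c = 2√(k_eq·m) = 2√(5350 × 77.4) = 2 × 643.5 = 1287 N·s/m.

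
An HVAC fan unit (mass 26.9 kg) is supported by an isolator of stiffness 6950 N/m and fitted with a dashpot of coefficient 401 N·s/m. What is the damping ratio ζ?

ω_n = √(k/m) = √(6950/26.9) = 16.07 rad/s.
Critical damping c_c = 2√(k·m) = 2√(6950 × 26.9) = 864.8 N·s/m, so ζ = c/c_c = 401/864.8 = 0.4637.

0.464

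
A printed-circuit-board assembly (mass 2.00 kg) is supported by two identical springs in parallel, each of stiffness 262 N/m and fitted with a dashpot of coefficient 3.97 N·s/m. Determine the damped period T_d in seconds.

0.389 s

Parallel springs add: k_eq = 2 × 262 = 524.0 N/m.
ω_n = √(k_eq/m) = √(524.0/2.00) = 16.19 rad/s.
Critical damping c_c = 2√(k_eq·m) = 2√(524.0 × 2.00) = 64.75 N·s/m, so ζ = c/c_c = 3.97/64.75 = 0.06132.
ω_d = ω_n√(1 − ζ²) = 16.19 × √(1 − 0.00376) = 16.16 rad/s.
T_d = 2π/ω_d = 0.3889 s.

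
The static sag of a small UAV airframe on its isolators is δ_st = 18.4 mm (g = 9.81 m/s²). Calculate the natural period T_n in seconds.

ω_n = √(g/δ_st) = √(9.81/0.0184) = √533.2 = 23.09 rad/s.
T_n = 2π/ω_n = 6.283/23.09 = 0.2721 s.

0.272 s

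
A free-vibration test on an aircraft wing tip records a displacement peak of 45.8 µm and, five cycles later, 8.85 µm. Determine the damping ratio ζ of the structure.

0.0523

Logarithmic decrement δ = (1/n)·ln(x₀/x_n) = (1/5)·ln(45.8/8.85) = (1/5)·ln(5.175) = 0.3288.
ζ = δ/√(4π² + δ²) = 0.3288/√(39.48 + 0.108) = 0.3288/6.292 = 0.05225.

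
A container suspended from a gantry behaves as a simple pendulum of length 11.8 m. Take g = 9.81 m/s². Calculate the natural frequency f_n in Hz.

0.145 Hz

For a simple pendulum ω_n = √(g/L) = √(9.81/11.8) = √0.8314 = 0.9118 rad/s.
f_n = ω_n/(2π) = 0.9118/6.283 = 0.1451 Hz.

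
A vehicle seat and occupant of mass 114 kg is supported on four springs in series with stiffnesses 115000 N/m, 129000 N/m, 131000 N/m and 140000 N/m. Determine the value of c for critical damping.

Series springs: 1/k_eq = 1/115000 + 1/129000 + 1/131000 + 1/140000 = 3.122×10^-5, so k_eq = 32030 N/m.
c_c = 2√(k_eq·m) = 2√(32030 × 114) = 2 × 1911 = 3822 N·s/m.

3820 N·s/m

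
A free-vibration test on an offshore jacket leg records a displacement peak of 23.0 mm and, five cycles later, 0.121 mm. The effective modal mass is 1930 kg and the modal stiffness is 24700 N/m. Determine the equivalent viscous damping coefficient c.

2270 N·s/m

Logarithmic decrement δ = (1/n)·ln(x₀/x_n) = (1/5)·ln(23.0/0.121) = (1/5)·ln(190.1) = 1.049.
ζ = δ/√(4π² + δ²) = 1.049/√(39.48 + 1.10) = 1.049/6.370 = 0.1647.
c = ζ · 2√(km) = 0.1647 × 2√(24700 × 1930) = 0.1647 × 13810 = 2275 N·s/m.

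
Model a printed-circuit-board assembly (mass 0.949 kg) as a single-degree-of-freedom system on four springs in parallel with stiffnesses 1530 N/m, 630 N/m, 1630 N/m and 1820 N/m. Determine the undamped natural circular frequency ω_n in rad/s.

76.9 rad/s

Parallel springs add: k_eq = 1530 + 630 + 1630 + 1820 = 5610 N/m.
ω_n = √(k_eq/m) = √(5610/0.949) = √5911 = 76.89 rad/s.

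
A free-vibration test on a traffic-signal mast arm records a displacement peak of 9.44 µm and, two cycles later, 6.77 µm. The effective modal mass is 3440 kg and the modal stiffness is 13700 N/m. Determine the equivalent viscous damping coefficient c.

363 N·s/m

Logarithmic decrement δ = (1/n)·ln(x₀/x_n) = (1/2)·ln(9.44/6.77) = (1/2)·ln(1.394) = 0.1662.
ζ = δ/√(4π² + δ²) = 0.1662/√(39.48 + 0.0276) = 0.1662/6.285 = 0.02645.
c = ζ · 2√(km) = 0.02645 × 2√(13700 × 3440) = 0.02645 × 13730 = 363.1 N·s/m.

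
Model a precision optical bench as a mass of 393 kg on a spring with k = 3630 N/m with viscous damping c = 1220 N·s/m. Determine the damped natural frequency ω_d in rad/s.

ω_n = √(k/m) = √(3630/393) = 3.039 rad/s.
Critical damping c_c = 2√(k·m) = 2√(3630 × 393) = 2389 N·s/m, so ζ = c/c_c = 1220/2389 = 0.5107.
ω_d = ω_n√(1 − ζ²) = 3.039 × √(1 − 0.261) = 2.613 rad/s.

2.61 rad/s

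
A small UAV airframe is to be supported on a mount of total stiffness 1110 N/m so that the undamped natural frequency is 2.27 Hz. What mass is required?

5.46 kg

ω_n = 2πf_n = 2π × 2.27 = 14.26 rad/s.
m = k/ω_n² = 1110/14.26² = 1110/203.4 = 5.456 kg.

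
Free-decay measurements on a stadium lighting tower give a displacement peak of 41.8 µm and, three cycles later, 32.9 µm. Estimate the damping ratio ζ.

0.0127

Logarithmic decrement δ = (1/n)·ln(x₀/x_n) = (1/3)·ln(41.8/32.9) = (1/3)·ln(1.271) = 0.07981.
ζ = δ/√(4π² + δ²) = 0.07981/√(39.48 + 0.00637) = 0.07981/6.284 = 0.01270.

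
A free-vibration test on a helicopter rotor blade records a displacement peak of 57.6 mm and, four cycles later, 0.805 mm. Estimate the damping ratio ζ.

Logarithmic decrement δ = (1/n)·ln(x₀/x_n) = (1/4)·ln(57.6/0.805) = (1/4)·ln(71.55) = 1.068.
ζ = δ/√(4π² + δ²) = 1.068/√(39.48 + 1.14) = 1.068/6.373 = 0.1675.

0.168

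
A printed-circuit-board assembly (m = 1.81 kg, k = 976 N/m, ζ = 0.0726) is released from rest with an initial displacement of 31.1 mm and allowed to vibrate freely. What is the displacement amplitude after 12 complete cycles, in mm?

0.129 mm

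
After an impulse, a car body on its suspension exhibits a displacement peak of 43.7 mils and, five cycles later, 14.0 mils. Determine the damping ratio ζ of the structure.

0.0362

Logarithmic decrement δ = (1/n)·ln(x₀/x_n) = (1/5)·ln(43.7/14.0) = (1/5)·ln(3.121) = 0.2277.
ζ = δ/√(4π² + δ²) = 0.2277/√(39.48 + 0.0518) = 0.2277/6.287 = 0.03621.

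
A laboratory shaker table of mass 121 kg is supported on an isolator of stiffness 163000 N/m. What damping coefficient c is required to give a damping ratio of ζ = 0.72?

c_c = 2√(k·m) = 2√(163000 × 121) = 8882 N·s/m.
c = ζ·c_c = 0.72 × 8882 = 6395 N·s/m.

6400 N·s/m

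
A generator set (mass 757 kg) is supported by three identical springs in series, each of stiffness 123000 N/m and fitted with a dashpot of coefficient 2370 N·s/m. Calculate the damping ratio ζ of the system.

Series springs: 1/k_eq = 3/123000, so k_eq = 123000/3 = 41000 N/m.
ω_n = √(k_eq/m) = √(41000/757) = 7.359 rad/s.
Critical damping c_c = 2√(k_eq·m) = 2√(41000 × 757) = 11140 N·s/m, so ζ = c/c_c = 2370/11140 = 0.2127.

0.213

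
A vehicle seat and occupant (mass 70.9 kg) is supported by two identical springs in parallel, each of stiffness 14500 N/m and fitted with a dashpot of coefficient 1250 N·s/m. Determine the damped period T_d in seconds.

Parallel springs add: k_eq = 2 × 14500 = 29000 N/m.
ω_n = √(k_eq/m) = √(29000/70.9) = 20.22 rad/s.
Critical damping c_c = 2√(k_eq·m) = 2√(29000 × 70.9) = 2868 N·s/m, so ζ = c/c_c = 1250/2868 = 0.4359.
ω_d = ω_n√(1 − ζ²) = 20.22 × √(1 − 0.190) = 18.20 rad/s.
T_d = 2π/ω_d = 0.3452 s.

0.345 s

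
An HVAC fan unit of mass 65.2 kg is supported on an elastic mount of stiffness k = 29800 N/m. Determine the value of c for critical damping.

2790 N·s/m

c_c = 2√(k·m) = 2√(29800 × 65.2) = 2 × 1394 = 2788 N·s/m.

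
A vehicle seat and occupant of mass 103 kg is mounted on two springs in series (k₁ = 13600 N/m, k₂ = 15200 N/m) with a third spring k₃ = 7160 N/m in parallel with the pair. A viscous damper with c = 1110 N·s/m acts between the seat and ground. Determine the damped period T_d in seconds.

0.599 s

Series pair: k_s = k₁k₂/(k₁+k₂) = (13600)(15200)/(13600 + 15200) = 7178 N/m. In parallel with k₃: k_eq = 7178 + 7160 = 14340 N/m.
ω_n = √(k_eq/m) = √(14340/103) = 11.80 rad/s.
Critical damping c_c = 2√(k_eq·m) = 2√(14340 × 103) = 2430 N·s/m, so ζ = c/c_c = 1110/2430 = 0.4567.
ω_d = ω_n√(1 − ζ²) = 11.80 × √(1 − 0.209) = 10.50 rad/s.
T_d = 2π/ω_d = 0.5986 s.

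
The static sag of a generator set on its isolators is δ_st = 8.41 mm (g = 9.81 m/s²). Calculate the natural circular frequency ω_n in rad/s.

ω_n = √(g/δ_st) = √(9.81/0.00841) = √1166 = 34.15 rad/s.

34.2 rad/s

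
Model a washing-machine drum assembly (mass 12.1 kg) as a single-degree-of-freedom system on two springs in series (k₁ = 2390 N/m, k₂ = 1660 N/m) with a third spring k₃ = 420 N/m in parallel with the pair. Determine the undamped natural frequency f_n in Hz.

1.71 Hz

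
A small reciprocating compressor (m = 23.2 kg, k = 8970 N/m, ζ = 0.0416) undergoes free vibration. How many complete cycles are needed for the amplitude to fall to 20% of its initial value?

Logarithmic decrement δ = 2πζ/√(1 − ζ²) = 2π × 0.04160/√(1 − 0.00173) = 0.2616.
x_n/x₀ = e^(−nδ) ≤ 0.2; take ln: n ≥ ln(1/0.2)/δ = 1.609/0.2616 = 6.152.
So 7 complete cycles are required.

7 cycles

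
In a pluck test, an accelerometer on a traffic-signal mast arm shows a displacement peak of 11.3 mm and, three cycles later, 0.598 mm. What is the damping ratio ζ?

0.154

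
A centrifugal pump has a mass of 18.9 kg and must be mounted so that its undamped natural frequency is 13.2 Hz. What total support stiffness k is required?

ω_n = 2πf_n = 2π × 13.2 = 82.94 rad/s.
k = m·ω_n² = 18.9 × 82.94² = 18.9 × 6879 = 130000 N/m.

130000 N/m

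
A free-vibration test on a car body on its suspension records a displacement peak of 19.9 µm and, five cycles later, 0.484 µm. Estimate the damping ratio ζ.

Logarithmic decrement δ = (1/n)·ln(x₀/x_n) = (1/5)·ln(19.9/0.484) = (1/5)·ln(41.12) = 0.7433.
ζ = δ/√(4π² + δ²) = 0.7433/√(39.48 + 0.552) = 0.7433/6.327 = 0.1175.

0.117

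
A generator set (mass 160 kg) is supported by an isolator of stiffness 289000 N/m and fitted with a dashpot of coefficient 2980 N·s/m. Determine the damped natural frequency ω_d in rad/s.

41.5 rad/s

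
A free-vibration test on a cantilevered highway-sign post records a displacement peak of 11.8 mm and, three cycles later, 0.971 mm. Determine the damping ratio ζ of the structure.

0.131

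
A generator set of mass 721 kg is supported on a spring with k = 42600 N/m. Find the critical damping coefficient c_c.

11100 N·s/m

c_c = 2√(k·m) = 2√(42600 × 721) = 2 × 5542 = 11080 N·s/m.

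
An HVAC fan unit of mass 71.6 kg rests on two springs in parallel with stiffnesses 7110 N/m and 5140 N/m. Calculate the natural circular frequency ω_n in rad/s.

Parallel springs add: k_eq = 7110 + 5140 = 12250 N/m.
ω_n = √(k_eq/m) = √(12250/71.6) = √171.1 = 13.08 rad/s.

13.1 rad/s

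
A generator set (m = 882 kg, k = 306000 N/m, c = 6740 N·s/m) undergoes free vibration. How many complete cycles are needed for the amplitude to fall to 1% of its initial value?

ζ = c/(2√(km)) = 6740/(2√(306000 × 882)) = 6740/32860 = 0.2051.
Logarithmic decrement δ = 2πζ/√(1 − ζ²) = 2π × 0.2051/√(1 − 0.0421) = 1.317.
x_n/x₀ = e^(−nδ) ≤ 0.01; take ln: n ≥ ln(1/0.01)/δ = 4.605/1.317 = 3.497.
So 4 complete cycles are required.

4 cycles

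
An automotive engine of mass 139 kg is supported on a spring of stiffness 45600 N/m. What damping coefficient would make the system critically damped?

5040 N·s/m

c_c = 2√(k·m) = 2√(45600 × 139) = 2 × 2518 = 5035 N·s/m.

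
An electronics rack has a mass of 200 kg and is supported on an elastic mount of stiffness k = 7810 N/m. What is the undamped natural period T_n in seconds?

ω_n = √(k/m) = √(7810/200) = √39.05 = 6.249 rad/s.
T_n = 2π/ω_n = 6.283/6.249 = 1.005 s.

1.01 s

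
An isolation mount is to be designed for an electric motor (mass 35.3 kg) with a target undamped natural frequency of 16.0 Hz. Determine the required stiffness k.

357000 N/m

ω_n = 2πf_n = 2π × 16.0 = 100.5 rad/s.
k = m·ω_n² = 35.3 × 100.5² = 35.3 × 10110 = 356800 N/m.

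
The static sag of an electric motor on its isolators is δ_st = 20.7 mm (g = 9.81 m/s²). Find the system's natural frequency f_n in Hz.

3.46 Hz

ω_n = √(g/δ_st) = √(9.81/0.0207) = √473.9 = 21.77 rad/s.
f_n = ω_n/(2π) = 21.77/6.283 = 3.465 Hz.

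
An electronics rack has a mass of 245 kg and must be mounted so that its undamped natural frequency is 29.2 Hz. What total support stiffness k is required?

8250000 N/m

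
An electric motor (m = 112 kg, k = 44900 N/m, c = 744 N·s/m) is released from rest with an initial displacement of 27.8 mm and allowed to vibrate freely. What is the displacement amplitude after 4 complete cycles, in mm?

ζ = c/(2√(km)) = 744/(2√(44900 × 112)) = 744/4485 = 0.1659.
Logarithmic decrement δ = 2πζ/√(1 − ζ²) = 2π × 0.1659/√(1 − 0.0275) = 1.057.
After n cycles, x_n/x₀ = e^(−nδ), so x_4 = 27.8 × e^(−4 × 1.057) = 27.8 × 0.01459 = 0.4055 mm.

0.405 mm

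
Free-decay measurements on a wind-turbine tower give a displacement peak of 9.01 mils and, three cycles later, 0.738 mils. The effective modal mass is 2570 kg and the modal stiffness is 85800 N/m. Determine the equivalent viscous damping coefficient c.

Logarithmic decrement δ = (1/n)·ln(x₀/x_n) = (1/3)·ln(9.01/0.738) = (1/3)·ln(12.21) = 0.8340.
ζ = δ/√(4π² + δ²) = 0.8340/√(39.48 + 0.696) = 0.8340/6.338 = 0.1316.
c = ζ · 2√(km) = 0.1316 × 2√(85800 × 2570) = 0.1316 × 29700 = 3908 N·s/m.

3910 N·s/m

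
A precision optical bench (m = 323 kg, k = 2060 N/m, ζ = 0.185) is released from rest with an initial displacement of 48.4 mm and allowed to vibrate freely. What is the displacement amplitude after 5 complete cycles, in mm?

0.131 mm

Logarithmic decrement δ = 2πζ/√(1 − ζ²) = 2π × 0.1850/√(1 − 0.0342) = 1.183.
After n cycles, x_n/x₀ = e^(−nδ), so x_5 = 48.4 × e^(−5 × 1.183) = 48.4 × 0.002701 = 0.1307 mm.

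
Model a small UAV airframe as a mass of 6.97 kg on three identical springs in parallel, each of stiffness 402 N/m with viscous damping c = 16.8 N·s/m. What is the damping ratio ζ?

0.0916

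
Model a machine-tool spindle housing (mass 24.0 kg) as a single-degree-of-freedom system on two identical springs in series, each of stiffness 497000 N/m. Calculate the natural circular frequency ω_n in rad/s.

Series springs: 1/k_eq = 2/497000, so k_eq = 497000/2 = 248500 N/m.
ω_n = √(k_eq/m) = √(248500/24.0) = √10350 = 101.8 rad/s.

102 rad/s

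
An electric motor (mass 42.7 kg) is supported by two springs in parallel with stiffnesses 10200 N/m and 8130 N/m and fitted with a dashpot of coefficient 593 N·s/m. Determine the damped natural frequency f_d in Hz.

3.11 Hz

Parallel springs add: k_eq = 10200 + 8130 = 18330 N/m.
ω_n = √(k_eq/m) = √(18330/42.7) = 20.72 rad/s.
Critical damping c_c = 2√(k_eq·m) = 2√(18330 × 42.7) = 1769 N·s/m, so ζ = c/c_c = 593/1769 = 0.3351.
ω_d = ω_n√(1 − ζ²) = 20.72 × √(1 − 0.112) = 19.52 rad/s.
f_d = ω_d/(2π) = 3.107 Hz.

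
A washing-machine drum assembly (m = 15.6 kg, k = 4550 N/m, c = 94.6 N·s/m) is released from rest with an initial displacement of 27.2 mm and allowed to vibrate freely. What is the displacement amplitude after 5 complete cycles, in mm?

ζ = c/(2√(km)) = 94.6/(2√(4550 × 15.6)) = 94.6/532.8 = 0.1775.
Logarithmic decrement δ = 2πζ/√(1 − ζ²) = 2π × 0.1775/√(1 − 0.0315) = 1.134.
After n cycles, x_n/x₀ = e^(−nδ), so x_5 = 27.2 × e^(−5 × 1.134) = 27.2 × 0.003456 = 0.09401 mm.

0.0940 mm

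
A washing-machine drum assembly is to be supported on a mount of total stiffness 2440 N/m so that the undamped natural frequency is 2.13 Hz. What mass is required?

13.6 kg

ω_n = 2πf_n = 2π × 2.13 = 13.38 rad/s.
m = k/ω_n² = 2440/13.38² = 2440/179.1 = 13.62 kg.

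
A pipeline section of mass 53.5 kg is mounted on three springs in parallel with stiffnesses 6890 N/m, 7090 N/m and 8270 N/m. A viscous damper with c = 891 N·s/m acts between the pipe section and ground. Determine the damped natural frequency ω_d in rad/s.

18.6 rad/s

Parallel springs add: k_eq = 6890 + 7090 + 8270 = 22250 N/m.
ω_n = √(k_eq/m) = √(22250/53.5) = 20.39 rad/s.
Critical damping c_c = 2√(k_eq·m) = 2√(22250 × 53.5) = 2182 N·s/m, so ζ = c/c_c = 891/2182 = 0.4083.
ω_d = ω_n√(1 − ζ²) = 20.39 × √(1 − 0.167) = 18.62 rad/s.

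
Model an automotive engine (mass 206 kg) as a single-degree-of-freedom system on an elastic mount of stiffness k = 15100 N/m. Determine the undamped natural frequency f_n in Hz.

ω_n = √(k/m) = √(15100/206) = √73.30 = 8.562 rad/s.
f_n = ω_n/(2π) = 8.562/6.283 = 1.363 Hz.

1.36 Hz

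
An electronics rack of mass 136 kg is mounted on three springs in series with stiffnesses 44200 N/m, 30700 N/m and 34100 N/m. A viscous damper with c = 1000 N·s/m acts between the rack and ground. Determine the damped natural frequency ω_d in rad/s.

8.57 rad/s

Series springs: 1/k_eq = 1/44200 + 1/30700 + 1/34100 = 8.452×10^-5, so k_eq = 11830 N/m.
ω_n = √(k_eq/m) = √(11830/136) = 9.327 rad/s.
Critical damping c_c = 2√(k_eq·m) = 2√(11830 × 136) = 2537 N·s/m, so ζ = c/c_c = 1000/2537 = 0.3942.
ω_d = ω_n√(1 − ζ²) = 9.327 × √(1 − 0.155) = 8.572 rad/s.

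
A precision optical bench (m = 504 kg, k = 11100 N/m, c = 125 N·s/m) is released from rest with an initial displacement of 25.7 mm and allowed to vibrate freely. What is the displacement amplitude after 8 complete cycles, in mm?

6.81 mm

ζ = c/(2√(km)) = 125/(2√(11100 × 504)) = 125/4730 = 0.02642.
Logarithmic decrement δ = 2πζ/√(1 − ζ²) = 2π × 0.02642/√(1 − 0.000698) = 0.1661.
After n cycles, x_n/x₀ = e^(−nδ), so x_8 = 25.7 × e^(−8 × 0.1661) = 25.7 × 0.2648 = 6.806 mm.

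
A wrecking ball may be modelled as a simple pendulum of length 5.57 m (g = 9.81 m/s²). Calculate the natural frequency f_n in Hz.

0.211 Hz

For a simple pendulum ω_n = √(g/L) = √(9.81/5.57) = √1.761 = 1.327 rad/s.
f_n = ω_n/(2π) = 1.327/6.283 = 0.2112 Hz.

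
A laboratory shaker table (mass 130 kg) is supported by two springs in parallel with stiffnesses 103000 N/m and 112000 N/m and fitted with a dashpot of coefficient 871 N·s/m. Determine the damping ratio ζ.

Parallel springs add: k_eq = 103000 + 112000 = 215000 N/m.
ω_n = √(k_eq/m) = √(215000/130) = 40.67 rad/s.
Critical damping c_c = 2√(k_eq·m) = 2√(215000 × 130) = 10570 N·s/m, so ζ = c/c_c = 871/10570 = 0.08238.

0.0824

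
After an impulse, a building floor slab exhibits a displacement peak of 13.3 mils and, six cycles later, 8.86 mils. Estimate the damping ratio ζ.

0.0108

Logarithmic decrement δ = (1/n)·ln(x₀/x_n) = (1/6)·ln(13.3/8.86) = (1/6)·ln(1.501) = 0.06770.
ζ = δ/√(4π² + δ²) = 0.06770/√(39.48 + 0.00458) = 0.06770/6.284 = 0.01077.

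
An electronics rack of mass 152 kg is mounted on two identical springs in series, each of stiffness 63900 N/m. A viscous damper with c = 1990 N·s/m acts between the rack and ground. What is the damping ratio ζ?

Series springs: 1/k_eq = 2/63900, so k_eq = 63900/2 = 31950 N/m.
ω_n = √(k_eq/m) = √(31950/152) = 14.50 rad/s.
Critical damping c_c = 2√(k_eq·m) = 2√(31950 × 152) = 4407 N·s/m, so ζ = c/c_c = 1990/4407 = 0.4515.

0.452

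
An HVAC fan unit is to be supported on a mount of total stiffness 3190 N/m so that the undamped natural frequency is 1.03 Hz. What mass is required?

ω_n = 2πf_n = 2π × 1.03 = 6.472 rad/s.
m = k/ω_n² = 3190/6.472² = 3190/41.88 = 76.17 kg.

76.2 kg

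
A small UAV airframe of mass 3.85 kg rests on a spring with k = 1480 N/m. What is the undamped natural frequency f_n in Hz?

3.12 Hz

ω_n = √(k/m) = √(1480/3.85) = √384.4 = 19.61 rad/s.
f_n = ω_n/(2π) = 19.61/6.283 = 3.120 Hz.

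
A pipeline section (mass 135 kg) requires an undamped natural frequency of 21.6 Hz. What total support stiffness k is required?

2490000 N/m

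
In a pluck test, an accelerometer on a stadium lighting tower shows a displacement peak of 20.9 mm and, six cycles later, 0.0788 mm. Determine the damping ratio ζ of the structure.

Logarithmic decrement δ = (1/n)·ln(x₀/x_n) = (1/6)·ln(20.9/0.0788) = (1/6)·ln(265.2) = 0.9301.
ζ = δ/√(4π² + δ²) = 0.9301/√(39.48 + 0.865) = 0.9301/6.352 = 0.1464.

0.146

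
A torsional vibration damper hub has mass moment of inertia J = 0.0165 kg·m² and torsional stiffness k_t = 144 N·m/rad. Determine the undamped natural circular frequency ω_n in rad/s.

93.4 rad/s

ω_n = √(k_t/J) = √(144/0.0165) = √8727 = 93.42 rad/s.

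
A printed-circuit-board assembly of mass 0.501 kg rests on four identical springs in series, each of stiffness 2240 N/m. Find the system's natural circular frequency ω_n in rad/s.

33.4 rad/s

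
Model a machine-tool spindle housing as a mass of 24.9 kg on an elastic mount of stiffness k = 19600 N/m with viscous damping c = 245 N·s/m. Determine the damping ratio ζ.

0.175

ω_n = √(k/m) = √(19600/24.9) = 28.06 rad/s.
Critical damping c_c = 2√(k·m) = 2√(19600 × 24.9) = 1397 N·s/m, so ζ = c/c_c = 245/1397 = 0.1754.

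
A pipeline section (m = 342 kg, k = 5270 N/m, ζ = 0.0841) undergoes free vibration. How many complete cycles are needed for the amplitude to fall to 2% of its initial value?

8 cycles

Logarithmic decrement δ = 2πζ/√(1 − ζ²) = 2π × 0.08410/√(1 − 0.00707) = 0.5303.
x_n/x₀ = e^(−nδ) ≤ 0.02; take ln: n ≥ ln(1/0.02)/δ = 3.912/0.5303 = 7.377.
So 8 complete cycles are required.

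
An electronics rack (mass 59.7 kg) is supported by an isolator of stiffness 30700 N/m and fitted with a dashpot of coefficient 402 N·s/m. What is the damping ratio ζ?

0.148

ω_n = √(k/m) = √(30700/59.7) = 22.68 rad/s.
Critical damping c_c = 2√(k·m) = 2√(30700 × 59.7) = 2708 N·s/m, so ζ = c/c_c = 402/2708 = 0.1485.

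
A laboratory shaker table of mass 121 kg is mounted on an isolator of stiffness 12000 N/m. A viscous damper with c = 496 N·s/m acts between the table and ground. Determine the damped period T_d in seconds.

0.645 s

ω_n = √(k/m) = √(12000/121) = 9.959 rad/s.
Critical damping c_c = 2√(k·m) = 2√(12000 × 121) = 2410 N·s/m, so ζ = c/c_c = 496/2410 = 0.2058.
ω_d = ω_n√(1 − ζ²) = 9.959 × √(1 − 0.0424) = 9.745 rad/s.
T_d = 2π/ω_d = 0.6447 s.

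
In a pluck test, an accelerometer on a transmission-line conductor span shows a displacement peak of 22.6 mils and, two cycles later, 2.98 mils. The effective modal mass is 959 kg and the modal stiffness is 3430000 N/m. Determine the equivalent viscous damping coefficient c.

18300 N·s/m

Logarithmic decrement δ = (1/n)·ln(x₀/x_n) = (1/2)·ln(22.6/2.98) = (1/2)·ln(7.584) = 1.013.
ζ = δ/√(4π² + δ²) = 1.013/√(39.48 + 1.03) = 1.013/6.364 = 0.1592.
c = ζ · 2√(km) = 0.1592 × 2√(3430000 × 959) = 0.1592 × 114700 = 18260 N·s/m.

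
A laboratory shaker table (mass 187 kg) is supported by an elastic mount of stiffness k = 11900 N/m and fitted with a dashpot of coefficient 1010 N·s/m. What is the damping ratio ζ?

0.339

ω_n = √(k/m) = √(11900/187) = 7.977 rad/s.
Critical damping c_c = 2√(k·m) = 2√(11900 × 187) = 2983 N·s/m, so ζ = c/c_c = 1010/2983 = 0.3385.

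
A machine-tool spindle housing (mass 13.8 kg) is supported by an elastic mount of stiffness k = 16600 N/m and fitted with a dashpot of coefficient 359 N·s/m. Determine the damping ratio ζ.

ω_n = √(k/m) = √(16600/13.8) = 34.68 rad/s.
Critical damping c_c = 2√(k·m) = 2√(16600 × 13.8) = 957.2 N·s/m, so ζ = c/c_c = 359/957.2 = 0.3750.

0.375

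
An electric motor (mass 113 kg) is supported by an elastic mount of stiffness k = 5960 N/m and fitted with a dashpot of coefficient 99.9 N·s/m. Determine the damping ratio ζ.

ω_n = √(k/m) = √(5960/113) = 7.262 rad/s.
Critical damping c_c = 2√(k·m) = 2√(5960 × 113) = 1641 N·s/m, so ζ = c/c_c = 99.9/1641 = 0.06087.

0.0609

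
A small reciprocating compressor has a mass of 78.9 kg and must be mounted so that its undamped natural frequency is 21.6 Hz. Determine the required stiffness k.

1450000 N/m

ω_n = 2πf_n = 2π × 21.6 = 135.7 rad/s.
k = m·ω_n² = 78.9 × 135.7² = 78.9 × 18420 = 1453000 N/m.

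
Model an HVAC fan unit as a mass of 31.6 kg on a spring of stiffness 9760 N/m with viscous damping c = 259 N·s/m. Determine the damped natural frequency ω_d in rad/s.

ω_n = √(k/m) = √(9760/31.6) = 17.57 rad/s.
Critical damping c_c = 2√(k·m) = 2√(9760 × 31.6) = 1111 N·s/m, so ζ = c/c_c = 259/1111 = 0.2332.
ω_d = ω_n√(1 − ζ²) = 17.57 × √(1 − 0.0544) = 17.09 rad/s.

17.1 rad/s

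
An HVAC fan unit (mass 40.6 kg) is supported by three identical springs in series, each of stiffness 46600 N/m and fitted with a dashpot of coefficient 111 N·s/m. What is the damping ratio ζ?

0.0699

Series springs: 1/k_eq = 3/46600, so k_eq = 46600/3 = 15530 N/m.
ω_n = √(k_eq/m) = √(15530/40.6) = 19.56 rad/s.
Critical damping c_c = 2√(k_eq·m) = 2√(15530 × 40.6) = 1588 N·s/m, so ζ = c/c_c = 111/1588 = 0.06989.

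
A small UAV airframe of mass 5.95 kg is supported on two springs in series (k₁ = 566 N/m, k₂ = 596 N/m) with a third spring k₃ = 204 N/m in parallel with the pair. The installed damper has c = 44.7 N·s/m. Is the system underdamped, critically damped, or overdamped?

Series pair: k_s = k₁k₂/(k₁+k₂) = (566)(596)/(566 + 596) = 290.3 N/m. In parallel with k₃: k_eq = 290.3 + 204 = 494.3 N/m.
c_c = 2√(k_eq·m) = 108.5 N·s/m; ζ = c/c_c = 44.7/108.5 = 0.412.
Since ζ < 1 the system is underdamped.

underdamped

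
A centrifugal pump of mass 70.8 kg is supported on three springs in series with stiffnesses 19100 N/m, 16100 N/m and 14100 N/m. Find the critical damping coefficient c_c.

1240 N·s/m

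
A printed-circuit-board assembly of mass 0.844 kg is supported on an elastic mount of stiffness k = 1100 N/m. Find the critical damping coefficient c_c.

60.9 N·s/m

c_c = 2√(k·m) = 2√(1100 × 0.844) = 2 × 30.47 = 60.94 N·s/m.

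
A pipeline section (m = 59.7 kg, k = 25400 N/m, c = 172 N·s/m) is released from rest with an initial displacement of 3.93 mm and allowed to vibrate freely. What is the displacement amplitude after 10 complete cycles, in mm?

ζ = c/(2√(km)) = 172/(2√(25400 × 59.7)) = 172/2463 = 0.06984.
Logarithmic decrement δ = 2πζ/√(1 − ζ²) = 2π × 0.06984/√(1 − 0.00488) = 0.4399.
After n cycles, x_n/x₀ = e^(−nδ), so x_10 = 3.93 × e^(−10 × 0.4399) = 3.93 × 0.01229 = 0.04831 mm.

0.0483 mm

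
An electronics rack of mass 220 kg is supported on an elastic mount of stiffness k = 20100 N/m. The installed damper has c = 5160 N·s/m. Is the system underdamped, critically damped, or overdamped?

c_c = 2√(k·m) = 4206 N·s/m; ζ = c/c_c = 5160/4206 = 1.23.
Since ζ > 1 the system is overdamped.

overdamped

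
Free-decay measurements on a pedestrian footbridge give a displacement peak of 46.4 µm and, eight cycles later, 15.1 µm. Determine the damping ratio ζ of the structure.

0.0223

Logarithmic decrement δ = (1/n)·ln(x₀/x_n) = (1/8)·ln(46.4/15.1) = (1/8)·ln(3.073) = 0.1403.
ζ = δ/√(4π² + δ²) = 0.1403/√(39.48 + 0.0197) = 0.1403/6.285 = 0.02233.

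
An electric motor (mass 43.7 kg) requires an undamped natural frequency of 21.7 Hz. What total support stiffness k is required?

ω_n = 2πf_n = 2π × 21.7 = 136.3 rad/s.
k = m·ω_n² = 43.7 × 136.3² = 43.7 × 18590 = 812400 N/m.

812000 N/m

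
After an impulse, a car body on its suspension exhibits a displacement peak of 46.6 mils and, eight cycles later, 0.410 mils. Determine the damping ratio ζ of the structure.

0.0937

Logarithmic decrement δ = (1/n)·ln(x₀/x_n) = (1/8)·ln(46.6/0.410) = (1/8)·ln(113.7) = 0.5916.
ζ = δ/√(4π² + δ²) = 0.5916/√(39.48 + 0.350) = 0.5916/6.311 = 0.09375.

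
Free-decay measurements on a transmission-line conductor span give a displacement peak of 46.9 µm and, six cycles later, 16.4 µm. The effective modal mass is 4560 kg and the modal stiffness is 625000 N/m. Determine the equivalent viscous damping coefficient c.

2970 N·s/m

Logarithmic decrement δ = (1/n)·ln(x₀/x_n) = (1/6)·ln(46.9/16.4) = (1/6)·ln(2.860) = 0.1751.
ζ = δ/√(4π² + δ²) = 0.1751/√(39.48 + 0.0307) = 0.1751/6.286 = 0.02786.
c = ζ · 2√(km) = 0.02786 × 2√(625000 × 4560) = 0.02786 × 106800 = 2975 N·s/m.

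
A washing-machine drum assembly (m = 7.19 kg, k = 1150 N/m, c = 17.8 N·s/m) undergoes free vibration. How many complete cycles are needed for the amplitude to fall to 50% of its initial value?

2 cycles

ζ = c/(2√(km)) = 17.8/(2√(1150 × 7.19)) = 17.8/181.9 = 0.09788.
Logarithmic decrement δ = 2πζ/√(1 − ζ²) = 2π × 0.09788/√(1 − 0.00958) = 0.6179.
x_n/x₀ = e^(−nδ) ≤ 0.5; take ln: n ≥ ln(1/0.5)/δ = 0.6931/0.6179 = 1.122.
So 2 complete cycles are required.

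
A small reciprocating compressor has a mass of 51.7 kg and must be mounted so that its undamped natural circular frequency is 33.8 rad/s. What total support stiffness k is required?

k = m·ω_n² = 51.7 × 33.80² = 51.7 × 1142 = 59060 N/m.

59100 N/m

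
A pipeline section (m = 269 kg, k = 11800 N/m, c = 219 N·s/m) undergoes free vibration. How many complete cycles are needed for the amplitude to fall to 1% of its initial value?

ζ = c/(2√(km)) = 219/(2√(11800 × 269)) = 219/3563 = 0.06146.
Logarithmic decrement δ = 2πζ/√(1 − ζ²) = 2π × 0.06146/√(1 − 0.00378) = 0.3869.
x_n/x₀ = e^(−nδ) ≤ 0.01; take ln: n ≥ ln(1/0.01)/δ = 4.605/0.3869 = 11.90.
So 12 complete cycles are required.

12 cycles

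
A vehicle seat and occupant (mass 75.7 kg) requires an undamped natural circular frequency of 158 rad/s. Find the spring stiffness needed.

1890000 N/m

k = m·ω_n² = 75.7 × 158.0² = 75.7 × 24960 = 1890000 N/m.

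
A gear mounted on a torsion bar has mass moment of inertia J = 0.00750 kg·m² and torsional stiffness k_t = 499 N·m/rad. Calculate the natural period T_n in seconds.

ω_n = √(k_t/J) = √(499/0.00750) = √66530 = 257.9 rad/s.
T_n = 2π/ω_n = 6.283/257.9 = 0.02436 s.

0.0244 s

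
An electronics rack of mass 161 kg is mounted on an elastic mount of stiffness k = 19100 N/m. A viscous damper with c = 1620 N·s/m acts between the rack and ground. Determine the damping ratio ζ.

0.462

ω_n = √(k/m) = √(19100/161) = 10.89 rad/s.
Critical damping c_c = 2√(k·m) = 2√(19100 × 161) = 3507 N·s/m, so ζ = c/c_c = 1620/3507 = 0.4619.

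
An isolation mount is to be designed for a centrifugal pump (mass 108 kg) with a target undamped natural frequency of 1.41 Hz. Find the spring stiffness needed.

ω_n = 2πf_n = 2π × 1.41 = 8.859 rad/s.
k = m·ω_n² = 108 × 8.859² = 108 × 78.49 = 8477 N/m.

8480 N/m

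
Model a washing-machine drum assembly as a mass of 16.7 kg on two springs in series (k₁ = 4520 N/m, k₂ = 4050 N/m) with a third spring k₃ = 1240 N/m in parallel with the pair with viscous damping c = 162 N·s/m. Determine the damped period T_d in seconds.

0.470 s

Series pair: k_s = k₁k₂/(k₁+k₂) = (4520)(4050)/(4520 + 4050) = 2136 N/m. In parallel with k₃: k_eq = 2136 + 1240 = 3376 N/m.
ω_n = √(k_eq/m) = √(3376/16.7) = 14.22 rad/s.
Critical damping c_c = 2√(k_eq·m) = 2√(3376 × 16.7) = 474.9 N·s/m, so ζ = c/c_c = 162/474.9 = 0.3411.
ω_d = ω_n√(1 − ζ²) = 14.22 × √(1 − 0.116) = 13.37 rad/s.
T_d = 2π/ω_d = 0.4701 s.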